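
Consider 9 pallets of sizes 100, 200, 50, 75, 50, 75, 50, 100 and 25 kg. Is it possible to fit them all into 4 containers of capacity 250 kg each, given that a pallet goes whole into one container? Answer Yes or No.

Yes

A valid assignment using 3 containers:
  container 1: 200 + 50 = 250
  container 2: 100 + 100 + 50 = 250
  container 3: 75 + 75 + 50 + 25 = 225
That uses only 3 ≤ 4, so 4 containers are enough.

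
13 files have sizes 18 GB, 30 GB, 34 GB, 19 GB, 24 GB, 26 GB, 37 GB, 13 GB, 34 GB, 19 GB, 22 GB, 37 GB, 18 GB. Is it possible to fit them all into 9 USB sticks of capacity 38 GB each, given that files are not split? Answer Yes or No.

Total = 331 GB; ⌈331/38⌉ = 9.
The bound of 9 does not rule out 9, but exhaustive search shows no assignment into 9 USB sticks of capacity 38 GB exists — the minimum is 10.

No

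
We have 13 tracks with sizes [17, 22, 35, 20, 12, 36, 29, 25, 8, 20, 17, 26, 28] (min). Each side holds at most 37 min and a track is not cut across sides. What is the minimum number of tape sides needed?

Total = 36 + 35 + 29 + 28 + 26 + 25 + 22 + 20 + 20 + 17 + 17 + 12 + 8 = 295 min.
Lower bound: ⌈295/37⌉ = 8 tape sides.
Also, 9 tracks each exceed 37/2 min, and no two of those can share a side, so at least 9 tape sides are needed.
A packing using 9 tape sides:
  side 1: 36 = 36
  side 2: 35 = 35
  side 3: 29 + 8 = 37
  side 4: 28 = 28
  side 5: 26 = 26
  side 6: 25 + 12 = 37
  side 7: 22 = 22
  side 8: 20 + 17 = 37
  side 9: 20 + 17 = 37
This matches the lower bound, so 9 is optimal.

9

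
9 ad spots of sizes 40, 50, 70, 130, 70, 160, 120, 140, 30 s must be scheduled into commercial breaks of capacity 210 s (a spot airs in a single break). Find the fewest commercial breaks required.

4

Total = 160 + 140 + 130 + 120 + 70 + 70 + 50 + 40 + 30 = 810 s.
Lower bound: ⌈810/210⌉ = 4 commercial breaks.
A packing using 4 commercial breaks:
  break 1: 160 + 50 = 210
  break 2: 140 + 70 = 210
  break 3: 130 + 70 = 200
  break 4: 120 + 40 + 30 = 190
This matches the lower bound, so 4 is optimal.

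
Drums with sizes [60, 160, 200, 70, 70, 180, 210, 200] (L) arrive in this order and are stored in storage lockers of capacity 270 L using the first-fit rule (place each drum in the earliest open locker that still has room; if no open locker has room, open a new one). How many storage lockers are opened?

5

  60 → locker 1 (new)  [load 60/270]
  160 → locker 1  [load 220/270]
  200 → locker 2 (new)  [load 200/270]
  70 → locker 2  [load 270/270]
  70 → locker 3 (new)  [load 70/270]
  180 → locker 3  [load 250/270]
  210 → locker 4 (new)  [load 210/270]
  200 → locker 5 (new)  [load 200/270]
5 storage lockers opened.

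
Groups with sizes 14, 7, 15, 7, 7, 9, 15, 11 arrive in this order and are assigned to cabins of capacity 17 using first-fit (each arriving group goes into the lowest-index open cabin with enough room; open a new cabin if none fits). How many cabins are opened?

  14 → cabin 1 (new)  [load 14/17]
  7 → cabin 2 (new)  [load 7/17]
  15 → cabin 3 (new)  [load 15/17]
  7 → cabin 2  [load 14/17]
  7 → cabin 4 (new)  [load 7/17]
  9 → cabin 4  [load 16/17]
  15 → cabin 5 (new)  [load 15/17]
  11 → cabin 6 (new)  [load 11/17]
6 cabins opened.

6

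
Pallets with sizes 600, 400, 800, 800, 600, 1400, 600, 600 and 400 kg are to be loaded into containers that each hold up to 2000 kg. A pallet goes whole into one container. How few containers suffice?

Total = 1400 + 800 + 800 + 600 + 600 + 600 + 600 + 400 + 400 = 6200 kg.
Lower bound: ⌈6200/2000⌉ = 4 containers.
A packing using 4 containers:
  container 1: 1400 + 600 = 2000
  container 2: 800 + 800 + 400 = 2000
  container 3: 600 + 600 + 600 = 1800
  container 4: 400 = 400
This matches the lower bound, so 4 is optimal.

4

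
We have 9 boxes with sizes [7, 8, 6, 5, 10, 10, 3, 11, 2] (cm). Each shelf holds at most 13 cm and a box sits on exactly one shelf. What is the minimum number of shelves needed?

5

Total = 11 + 10 + 10 + 8 + 7 + 6 + 5 + 3 + 2 = 62 cm.
Lower bound: ⌈62/13⌉ = 5 shelves.
A packing using 5 shelves:
  shelf 1: 11 + 2 = 13
  shelf 2: 10 + 3 = 13
  shelf 3: 10 = 10
  shelf 4: 8 + 5 = 13
  shelf 5: 7 + 6 = 13
This matches the lower bound, so 5 is optimal.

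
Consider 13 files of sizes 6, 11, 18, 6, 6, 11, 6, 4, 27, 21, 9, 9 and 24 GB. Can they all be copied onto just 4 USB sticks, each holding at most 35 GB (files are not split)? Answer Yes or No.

No

Total = 158 GB; ⌈158/35⌉ = 5.
At least 5 USB sticks are required, but only 4 are allowed.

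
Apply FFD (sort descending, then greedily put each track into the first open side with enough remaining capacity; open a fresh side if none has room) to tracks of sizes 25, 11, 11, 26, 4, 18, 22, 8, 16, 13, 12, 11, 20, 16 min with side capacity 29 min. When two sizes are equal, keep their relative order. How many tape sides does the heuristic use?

8

Sorted descending: 26, 25, 22, 20, 18, 16, 16, 13, 12, 11, 11, 11, 8, 4.
  26 → side 1 (new)  [load 26/29]
  25 → side 2 (new)  [load 25/29]
  22 → side 3 (new)  [load 22/29]
  20 → side 4 (new)  [load 20/29]
  18 → side 5 (new)  [load 18/29]
  16 → side 6 (new)  [load 16/29]
  16 → side 7 (new)  [load 16/29]
  13 → side 6  [load 29/29]
  12 → side 7  [load 28/29]
  11 → side 5  [load 29/29]
  11 → side 8 (new)  [load 11/29]
  11 → side 8  [load 22/29]
  8 → side 4  [load 28/29]
  4 → side 2  [load 29/29]
8 tape sides opened.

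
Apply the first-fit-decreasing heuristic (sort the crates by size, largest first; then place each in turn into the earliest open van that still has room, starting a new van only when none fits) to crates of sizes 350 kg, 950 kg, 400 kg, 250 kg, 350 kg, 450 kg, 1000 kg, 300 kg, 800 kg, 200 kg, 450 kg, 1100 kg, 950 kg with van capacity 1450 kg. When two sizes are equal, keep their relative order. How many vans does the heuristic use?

Sorted descending: 1100, 1000, 950, 950, 800, 450, 450, 400, 350, 350, 300, 250, 200.
  1100 → van 1 (new)  [load 1100/1450]
  1000 → van 2 (new)  [load 1000/1450]
  950 → van 3 (new)  [load 950/1450]
  950 → van 4 (new)  [load 950/1450]
  800 → van 5 (new)  [load 800/1450]
  450 → van 2  [load 1450/1450]
  450 → van 3  [load 1400/1450]
  400 → van 4  [load 1350/1450]
  350 → van 1  [load 1450/1450]
  350 → van 5  [load 1150/1450]
  300 → van 5  [load 1450/1450]
  250 → van 6 (new)  [load 250/1450]
  200 → van 6  [load 450/1450]
6 vans opened.

6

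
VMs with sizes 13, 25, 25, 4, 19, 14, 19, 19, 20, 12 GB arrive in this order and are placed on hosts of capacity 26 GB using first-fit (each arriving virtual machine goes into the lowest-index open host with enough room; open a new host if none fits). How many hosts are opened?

8

  13 → host 1 (new)  [load 13/26]
  25 → host 2 (new)  [load 25/26]
  25 → host 3 (new)  [load 25/26]
  4 → host 1  [load 17/26]
  19 → host 4 (new)  [load 19/26]
  14 → host 5 (new)  [load 14/26]
  19 → host 6 (new)  [load 19/26]
  19 → host 7 (new)  [load 19/26]
  20 → host 8 (new)  [load 20/26]
  12 → host 5  [load 26/26]
8 hosts opened.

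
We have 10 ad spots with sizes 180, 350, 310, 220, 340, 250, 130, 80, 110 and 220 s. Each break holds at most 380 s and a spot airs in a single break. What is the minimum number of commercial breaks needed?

Total = 350 + 340 + 310 + 250 + 220 + 220 + 180 + 130 + 110 + 80 = 2190 s.
Lower bound: ⌈2190/380⌉ = 6 commercial breaks.
A packing using 7 commercial breaks:
  break 1: 350 = 350
  break 2: 340 = 340
  break 3: 310 = 310
  break 4: 250 + 130 = 380
  break 5: 220 + 110 = 330
  break 6: 220 + 80 = 300
  break 7: 180 = 180
No arrangement into 6 commercial breaks stays within capacity, so 7 is optimal.

7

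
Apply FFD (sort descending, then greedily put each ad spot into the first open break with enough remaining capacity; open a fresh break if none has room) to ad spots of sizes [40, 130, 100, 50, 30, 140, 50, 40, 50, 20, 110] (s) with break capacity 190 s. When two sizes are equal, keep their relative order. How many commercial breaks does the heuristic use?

Sorted descending: 140, 130, 110, 100, 50, 50, 50, 40, 40, 30, 20.
  140 → break 1 (new)  [load 140/190]
  130 → break 2 (new)  [load 130/190]
  110 → break 3 (new)  [load 110/190]
  100 → break 4 (new)  [load 100/190]
  50 → break 1  [load 190/190]
  50 → break 2  [load 180/190]
  50 → break 3  [load 160/190]
  40 → break 4  [load 140/190]
  40 → break 4  [load 180/190]
  30 → break 3  [load 190/190]
  20 → break 5 (new)  [load 20/190]
5 commercial breaks opened.

5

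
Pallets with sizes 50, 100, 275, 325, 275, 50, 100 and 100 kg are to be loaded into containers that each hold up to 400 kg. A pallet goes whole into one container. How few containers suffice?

4

Total = 325 + 275 + 275 + 100 + 100 + 100 + 50 + 50 = 1275 kg.
Lower bound: ⌈1275/400⌉ = 4 containers.
A packing using 4 containers:
  container 1: 325 + 50 = 375
  container 2: 275 + 100 = 375
  container 3: 275 + 100 = 375
  container 4: 100 + 50 = 150
This matches the lower bound, so 4 is optimal.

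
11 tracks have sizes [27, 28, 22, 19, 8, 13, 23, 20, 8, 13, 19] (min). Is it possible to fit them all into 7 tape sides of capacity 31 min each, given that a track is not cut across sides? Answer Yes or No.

Total = 200 min; ⌈200/31⌉ = 7.
The bound of 7 does not rule out 7, but exhaustive search shows no assignment into 7 tape sides of capacity 31 min exists — the minimum is 8.

No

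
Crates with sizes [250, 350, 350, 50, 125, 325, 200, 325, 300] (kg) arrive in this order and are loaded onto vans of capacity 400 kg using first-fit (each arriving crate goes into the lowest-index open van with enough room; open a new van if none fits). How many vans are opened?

  250 → van 1 (new)  [load 250/400]
  350 → van 2 (new)  [load 350/400]
  350 → van 3 (new)  [load 350/400]
  50 → van 1  [load 300/400]
  125 → van 4 (new)  [load 125/400]
  325 → van 5 (new)  [load 325/400]
  200 → van 4  [load 325/400]
  325 → van 6 (new)  [load 325/400]
  300 → van 7 (new)  [load 300/400]
7 vans opened.

7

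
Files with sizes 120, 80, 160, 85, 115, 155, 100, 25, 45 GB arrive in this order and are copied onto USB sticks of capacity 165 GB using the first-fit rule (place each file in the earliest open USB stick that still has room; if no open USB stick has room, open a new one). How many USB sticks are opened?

  120 → USB stick 1 (new)  [load 120/165]
  80 → USB stick 2 (new)  [load 80/165]
  160 → USB stick 3 (new)  [load 160/165]
  85 → USB stick 2  [load 165/165]
  115 → USB stick 4 (new)  [load 115/165]
  155 → USB stick 5 (new)  [load 155/165]
  100 → USB stick 6 (new)  [load 100/165]
  25 → USB stick 1  [load 145/165]
  45 → USB stick 4  [load 160/165]
6 USB sticks opened.

6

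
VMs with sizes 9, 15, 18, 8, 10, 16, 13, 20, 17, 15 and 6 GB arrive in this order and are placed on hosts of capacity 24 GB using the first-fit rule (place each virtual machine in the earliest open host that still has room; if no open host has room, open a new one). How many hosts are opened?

8

  9 → host 1 (new)  [load 9/24]
  15 → host 1  [load 24/24]
  18 → host 2 (new)  [load 18/24]
  8 → host 3 (new)  [load 8/24]
  10 → host 3  [load 18/24]
  16 → host 4 (new)  [load 16/24]
  13 → host 5 (new)  [load 13/24]
  20 → host 6 (new)  [load 20/24]
  17 → host 7 (new)  [load 17/24]
  15 → host 8 (new)  [load 15/24]
  6 → host 2  [load 24/24]
8 hosts opened.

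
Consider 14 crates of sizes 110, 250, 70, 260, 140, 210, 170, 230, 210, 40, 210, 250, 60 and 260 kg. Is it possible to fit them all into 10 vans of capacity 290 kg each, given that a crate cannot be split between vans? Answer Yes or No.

Yes

A valid assignment using 10 vans:
  van 1: 260 = 260
  van 2: 260 = 260
  van 3: 250 + 40 = 290
  van 4: 250 = 250
  van 5: 230 + 60 = 290
  van 6: 210 + 70 = 280
  van 7: 210 = 210
  van 8: 210 = 210
  van 9: 170 + 110 = 280
  van 10: 140 = 140
Every load is within 290 kg, so 10 vans suffice.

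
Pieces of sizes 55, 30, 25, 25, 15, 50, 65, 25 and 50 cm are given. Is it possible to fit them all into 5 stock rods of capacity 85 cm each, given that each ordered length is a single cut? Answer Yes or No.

A valid assignment using 5 stock rods:
  stock rod 1: 65 + 15 = 80
  stock rod 2: 55 + 30 = 85
  stock rod 3: 50 + 25 = 75
  stock rod 4: 50 + 25 = 75
  stock rod 5: 25 = 25
Every load is within 85 cm, so 5 stock rods suffice.

Yes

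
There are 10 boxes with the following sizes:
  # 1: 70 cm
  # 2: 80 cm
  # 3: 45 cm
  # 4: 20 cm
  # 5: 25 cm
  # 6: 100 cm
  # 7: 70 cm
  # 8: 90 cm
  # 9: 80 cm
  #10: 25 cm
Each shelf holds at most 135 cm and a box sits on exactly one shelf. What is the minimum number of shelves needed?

Total = 100 + 90 + 80 + 80 + 70 + 70 + 45 + 25 + 25 + 20 = 605 cm.
Lower bound: ⌈605/135⌉ = 5 shelves.
Also, 6 boxes each exceed 135/2 cm, and no two of those can share a shelf, so at least 6 shelves are needed.
A packing using 6 shelves:
  shelf 1: 100 + 25 = 125
  shelf 2: 90 + 45 = 135
  shelf 3: 80 + 25 + 20 = 125
  shelf 4: 80 = 80
  shelf 5: 70 = 70
  shelf 6: 70 = 70
This matches the lower bound, so 6 is optimal.

6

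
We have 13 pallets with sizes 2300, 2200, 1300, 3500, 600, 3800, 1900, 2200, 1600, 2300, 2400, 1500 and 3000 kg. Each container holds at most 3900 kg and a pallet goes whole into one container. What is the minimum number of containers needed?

9

Total = 3800 + 3500 + 3000 + 2400 + 2300 + 2300 + 2200 + 2200 + 1900 + 1600 + 1500 + 1300 + 600 = 28600 kg.
Lower bound: ⌈28600/3900⌉ = 8 containers.
A packing using 9 containers:
  container 1: 3800 = 3800
  container 2: 3500 = 3500
  container 3: 3000 + 600 = 3600
  container 4: 2400 + 1500 = 3900
  container 5: 2300 + 1600 = 3900
  container 6: 2300 + 1300 = 3600
  container 7: 2200 = 2200
  container 8: 2200 = 2200
  container 9: 1900 = 1900
No arrangement into 8 containers stays within capacity, so 9 is optimal.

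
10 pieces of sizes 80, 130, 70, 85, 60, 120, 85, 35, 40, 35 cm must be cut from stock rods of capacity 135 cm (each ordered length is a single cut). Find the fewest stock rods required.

Total = 130 + 120 + 85 + 85 + 80 + 70 + 60 + 40 + 35 + 35 = 740 cm.
Lower bound: ⌈740/135⌉ = 6 stock rods.
A packing using 6 stock rods:
  stock rod 1: 130 = 130
  stock rod 2: 120 = 120
  stock rod 3: 85 + 40 = 125
  stock rod 4: 85 + 35 = 120
  stock rod 5: 80 + 35 = 115
  stock rod 6: 70 + 60 = 130
This matches the lower bound, so 6 is optimal.

6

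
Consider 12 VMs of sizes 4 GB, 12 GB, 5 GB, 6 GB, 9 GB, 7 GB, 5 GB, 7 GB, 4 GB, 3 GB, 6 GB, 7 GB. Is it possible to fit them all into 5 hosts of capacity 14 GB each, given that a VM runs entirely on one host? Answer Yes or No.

Total = 75 GB; ⌈75/14⌉ = 6.
At least 6 hosts are required, but only 5 are allowed.

No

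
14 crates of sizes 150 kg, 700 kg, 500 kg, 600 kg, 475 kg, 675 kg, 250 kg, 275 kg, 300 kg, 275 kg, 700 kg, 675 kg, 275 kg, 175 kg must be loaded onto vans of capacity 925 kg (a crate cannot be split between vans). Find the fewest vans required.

Total = 700 + 700 + 675 + 675 + 600 + 500 + 475 + 300 + 275 + 275 + 275 + 250 + 175 + 150 = 6025 kg.
Lower bound: ⌈6025/925⌉ = 7 vans.
A packing using 8 vans:
  van 1: 700 + 175 = 875
  van 2: 700 + 150 = 850
  van 3: 675 + 250 = 925
  van 4: 675 = 675
  van 5: 600 + 300 = 900
  van 6: 500 + 275 = 775
  van 7: 475 + 275 = 750
  van 8: 275 = 275
No arrangement into 7 vans stays within capacity, so 8 is optimal.

8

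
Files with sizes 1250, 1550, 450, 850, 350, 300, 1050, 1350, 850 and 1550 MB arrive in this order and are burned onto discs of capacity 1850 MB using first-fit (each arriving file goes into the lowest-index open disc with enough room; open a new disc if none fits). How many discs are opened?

  1250 → disc 1 (new)  [load 1250/1850]
  1550 → disc 2 (new)  [load 1550/1850]
  450 → disc 1  [load 1700/1850]
  850 → disc 3 (new)  [load 850/1850]
  350 → disc 3  [load 1200/1850]
  300 → disc 2  [load 1850/1850]
  1050 → disc 4 (new)  [load 1050/1850]
  1350 → disc 5 (new)  [load 1350/1850]
  850 → disc 6 (new)  [load 850/1850]
  1550 → disc 7 (new)  [load 1550/1850]
7 discs opened.

7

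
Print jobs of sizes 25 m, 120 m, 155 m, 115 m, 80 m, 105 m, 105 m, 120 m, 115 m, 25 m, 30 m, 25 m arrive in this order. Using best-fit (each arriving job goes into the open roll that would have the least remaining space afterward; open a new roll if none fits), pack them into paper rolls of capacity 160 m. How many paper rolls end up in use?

  25 → roll 1 (new)  [load 25/160]
  120 → roll 1  [load 145/160]
  155 → roll 2 (new)  [load 155/160]
  115 → roll 3 (new)  [load 115/160]
  80 → roll 4 (new)  [load 80/160]
  105 → roll 5 (new)  [load 105/160]
  105 → roll 6 (new)  [load 105/160]
  120 → roll 7 (new)  [load 120/160]
  115 → roll 8 (new)  [load 115/160]
  25 → roll 7  [load 145/160]
  30 → roll 3  [load 145/160]
  25 → roll 8  [load 140/160]
8 paper rolls opened.

8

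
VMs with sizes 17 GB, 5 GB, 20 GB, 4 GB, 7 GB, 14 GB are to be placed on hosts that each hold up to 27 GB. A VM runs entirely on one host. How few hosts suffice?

Total = 20 + 17 + 14 + 7 + 5 + 4 = 67 GB.
Lower bound: ⌈67/27⌉ = 3 hosts.
A packing using 3 hosts:
  host 1: 20 + 7 = 27
  host 2: 17 + 5 + 4 = 26
  host 3: 14 = 14
This matches the lower bound, so 3 is optimal.

3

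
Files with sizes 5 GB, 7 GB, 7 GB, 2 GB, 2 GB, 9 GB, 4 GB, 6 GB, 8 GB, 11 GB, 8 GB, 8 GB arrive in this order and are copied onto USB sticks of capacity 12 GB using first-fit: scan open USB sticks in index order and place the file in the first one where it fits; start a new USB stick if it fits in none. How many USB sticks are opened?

8

  5 → USB stick 1 (new)  [load 5/12]
  7 → USB stick 1  [load 12/12]
  7 → USB stick 2 (new)  [load 7/12]
  2 → USB stick 2  [load 9/12]
  2 → USB stick 2  [load 11/12]
  9 → USB stick 3 (new)  [load 9/12]
  4 → USB stick 4 (new)  [load 4/12]
  6 → USB stick 4  [load 10/12]
  8 → USB stick 5 (new)  [load 8/12]
  11 → USB stick 6 (new)  [load 11/12]
  8 → USB stick 7 (new)  [load 8/12]
  8 → USB stick 8 (new)  [load 8/12]
8 USB sticks opened.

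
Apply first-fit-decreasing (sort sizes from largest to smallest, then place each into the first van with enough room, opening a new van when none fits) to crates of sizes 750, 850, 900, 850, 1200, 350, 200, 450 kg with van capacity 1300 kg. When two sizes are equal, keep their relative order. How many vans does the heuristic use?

5

Sorted descending: 1200, 900, 850, 850, 750, 450, 350, 200.
  1200 → van 1 (new)  [load 1200/1300]
  900 → van 2 (new)  [load 900/1300]
  850 → van 3 (new)  [load 850/1300]
  850 → van 4 (new)  [load 850/1300]
  750 → van 5 (new)  [load 750/1300]
  450 → van 3  [load 1300/1300]
  350 → van 2  [load 1250/1300]
  200 → van 4  [load 1050/1300]
5 vans opened.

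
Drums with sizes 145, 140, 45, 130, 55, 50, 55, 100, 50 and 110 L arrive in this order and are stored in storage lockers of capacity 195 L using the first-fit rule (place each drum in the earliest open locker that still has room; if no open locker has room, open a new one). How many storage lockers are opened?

5

  145 → locker 1 (new)  [load 145/195]
  140 → locker 2 (new)  [load 140/195]
  45 → locker 1  [load 190/195]
  130 → locker 3 (new)  [load 130/195]
  55 → locker 2  [load 195/195]
  50 → locker 3  [load 180/195]
  55 → locker 4 (new)  [load 55/195]
  100 → locker 4  [load 155/195]
  50 → locker 5 (new)  [load 50/195]
  110 → locker 5  [load 160/195]
5 storage lockers opened.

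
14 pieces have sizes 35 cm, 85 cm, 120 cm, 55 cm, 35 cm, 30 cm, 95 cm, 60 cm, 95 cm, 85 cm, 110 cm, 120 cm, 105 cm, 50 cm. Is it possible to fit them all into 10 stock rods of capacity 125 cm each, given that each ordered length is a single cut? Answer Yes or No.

A valid assignment using 10 stock rods:
  stock rod 1: 120 = 120
  stock rod 2: 120 = 120
  stock rod 3: 110 = 110
  stock rod 4: 105 = 105
  stock rod 5: 95 + 30 = 125
  stock rod 6: 95 = 95
  stock rod 7: 85 + 35 = 120
  stock rod 8: 85 + 35 = 120
  stock rod 9: 60 + 55 = 115
  stock rod 10: 50 = 50
Every load is within 125 cm, so 10 stock rods suffice.

Yes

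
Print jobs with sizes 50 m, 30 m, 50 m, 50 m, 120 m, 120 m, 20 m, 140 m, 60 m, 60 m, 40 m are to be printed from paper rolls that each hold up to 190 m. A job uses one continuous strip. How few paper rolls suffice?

4

Total = 140 + 120 + 120 + 60 + 60 + 50 + 50 + 50 + 40 + 30 + 20 = 740 m.
Lower bound: ⌈740/190⌉ = 4 paper rolls.
A packing using 4 paper rolls:
  roll 1: 140 + 50 = 190
  roll 2: 120 + 60 = 180
  roll 3: 120 + 60 = 180
  roll 4: 50 + 50 + 40 + 30 + 20 = 190
This matches the lower bound, so 4 is optimal.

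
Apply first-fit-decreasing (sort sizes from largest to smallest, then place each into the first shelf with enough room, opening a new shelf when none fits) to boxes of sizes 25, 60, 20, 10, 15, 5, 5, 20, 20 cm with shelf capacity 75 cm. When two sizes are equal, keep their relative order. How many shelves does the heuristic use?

3

Sorted descending: 60, 25, 20, 20, 20, 15, 10, 5, 5.
  60 → shelf 1 (new)  [load 60/75]
  25 → shelf 2 (new)  [load 25/75]
  20 → shelf 2  [load 45/75]
  20 → shelf 2  [load 65/75]
  20 → shelf 3 (new)  [load 20/75]
  15 → shelf 1  [load 75/75]
  10 → shelf 2  [load 75/75]
  5 → shelf 3  [load 25/75]
  5 → shelf 3  [load 30/75]
3 shelves opened.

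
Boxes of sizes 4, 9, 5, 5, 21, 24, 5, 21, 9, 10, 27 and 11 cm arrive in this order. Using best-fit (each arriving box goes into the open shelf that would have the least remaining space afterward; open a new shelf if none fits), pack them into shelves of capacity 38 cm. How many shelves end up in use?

5

  4 → shelf 1 (new)  [load 4/38]
  9 → shelf 1  [load 13/38]
  5 → shelf 1  [load 18/38]
  5 → shelf 1  [load 23/38]
  21 → shelf 2 (new)  [load 21/38]
  24 → shelf 3 (new)  [load 24/38]
  5 → shelf 3  [load 29/38]
  21 → shelf 4 (new)  [load 21/38]
  9 → shelf 3  [load 38/38]
  10 → shelf 1  [load 33/38]
  27 → shelf 5 (new)  [load 27/38]
  11 → shelf 5  [load 38/38]
5 shelves opened.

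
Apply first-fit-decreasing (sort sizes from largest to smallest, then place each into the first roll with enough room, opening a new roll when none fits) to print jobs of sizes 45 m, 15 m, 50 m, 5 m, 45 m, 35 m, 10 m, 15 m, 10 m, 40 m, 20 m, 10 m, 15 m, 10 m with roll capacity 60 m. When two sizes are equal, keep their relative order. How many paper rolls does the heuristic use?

Sorted descending: 50, 45, 45, 40, 35, 20, 15, 15, 15, 10, 10, 10, 10, 5.
  50 → roll 1 (new)  [load 50/60]
  45 → roll 2 (new)  [load 45/60]
  45 → roll 3 (new)  [load 45/60]
  40 → roll 4 (new)  [load 40/60]
  35 → roll 5 (new)  [load 35/60]
  20 → roll 4  [load 60/60]
  15 → roll 2  [load 60/60]
  15 → roll 3  [load 60/60]
  15 → roll 5  [load 50/60]
  10 → roll 1  [load 60/60]
  10 → roll 5  [load 60/60]
  10 → roll 6 (new)  [load 10/60]
  10 → roll 6  [load 20/60]
  5 → roll 6  [load 25/60]
6 paper rolls opened.

6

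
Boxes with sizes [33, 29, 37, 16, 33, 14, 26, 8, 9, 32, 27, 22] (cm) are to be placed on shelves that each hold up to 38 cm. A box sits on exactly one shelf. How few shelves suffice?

9

Total = 37 + 33 + 33 + 32 + 29 + 27 + 26 + 22 + 16 + 14 + 9 + 8 = 286 cm.
Lower bound: ⌈286/38⌉ = 8 shelves.
A packing using 9 shelves:
  shelf 1: 37 = 37
  shelf 2: 33 = 33
  shelf 3: 33 = 33
  shelf 4: 32 = 32
  shelf 5: 29 + 9 = 38
  shelf 6: 27 + 8 = 35
  shelf 7: 26 = 26
  shelf 8: 22 + 16 = 38
  shelf 9: 14 = 14
No arrangement into 8 shelves stays within capacity, so 9 is optimal.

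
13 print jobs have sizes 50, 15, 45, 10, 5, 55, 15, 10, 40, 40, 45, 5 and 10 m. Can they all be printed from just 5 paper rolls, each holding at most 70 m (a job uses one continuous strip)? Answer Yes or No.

Total = 345 m; ⌈345/70⌉ = 5.
6 print jobs each exceed half the capacity and cannot share a roll, forcing at least 6 paper rolls.
At least 6 paper rolls are required, but only 5 are allowed.

No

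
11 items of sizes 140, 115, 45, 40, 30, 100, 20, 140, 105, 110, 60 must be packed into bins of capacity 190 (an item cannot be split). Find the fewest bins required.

6

Total = 140 + 140 + 115 + 110 + 105 + 100 + 60 + 45 + 40 + 30 + 20 = 905.
Lower bound: ⌈905/190⌉ = 5 bins.
Also, 6 items each exceed 95, and no two of those can share a bin, so at least 6 bins are needed.
A packing using 6 bins:
  bin 1: 140 + 45 = 185
  bin 2: 140 + 40 = 180
  bin 3: 115 + 60 = 175
  bin 4: 110 + 30 + 20 = 160
  bin 5: 105 = 105
  bin 6: 100 = 100
This matches the lower bound, so 6 is optimal.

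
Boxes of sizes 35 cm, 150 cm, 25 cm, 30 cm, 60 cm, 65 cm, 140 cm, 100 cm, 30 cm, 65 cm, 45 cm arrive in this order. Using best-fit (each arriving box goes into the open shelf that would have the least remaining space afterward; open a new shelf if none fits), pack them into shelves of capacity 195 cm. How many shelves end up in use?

5

  35 → shelf 1 (new)  [load 35/195]
  150 → shelf 1  [load 185/195]
  25 → shelf 2 (new)  [load 25/195]
  30 → shelf 2  [load 55/195]
  60 → shelf 2  [load 115/195]
  65 → shelf 2  [load 180/195]
  140 → shelf 3 (new)  [load 140/195]
  100 → shelf 4 (new)  [load 100/195]
  30 → shelf 3  [load 170/195]
  65 → shelf 4  [load 165/195]
  45 → shelf 5 (new)  [load 45/195]
5 shelves opened.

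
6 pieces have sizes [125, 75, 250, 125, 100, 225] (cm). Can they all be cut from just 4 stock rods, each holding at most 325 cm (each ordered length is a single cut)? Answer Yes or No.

Yes

A valid assignment using 3 stock rods:
  stock rod 1: 250 + 75 = 325
  stock rod 2: 225 + 100 = 325
  stock rod 3: 125 + 125 = 250
That uses only 3 ≤ 4, so 4 stock rods are enough.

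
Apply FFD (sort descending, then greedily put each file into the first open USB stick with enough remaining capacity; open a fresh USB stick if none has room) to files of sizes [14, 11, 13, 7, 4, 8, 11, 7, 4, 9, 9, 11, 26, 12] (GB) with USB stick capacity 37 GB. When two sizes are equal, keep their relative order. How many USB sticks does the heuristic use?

Sorted descending: 26, 14, 13, 12, 11, 11, 11, 9, 9, 8, 7, 7, 4, 4.
  26 → USB stick 1 (new)  [load 26/37]
  14 → USB stick 2 (new)  [load 14/37]
  13 → USB stick 2  [load 27/37]
  12 → USB stick 3 (new)  [load 12/37]
  11 → USB stick 1  [load 37/37]
  11 → USB stick 3  [load 23/37]
  11 → USB stick 3  [load 34/37]
  9 → USB stick 2  [load 36/37]
  9 → USB stick 4 (new)  [load 9/37]
  8 → USB stick 4  [load 17/37]
  7 → USB stick 4  [load 24/37]
  7 → USB stick 4  [load 31/37]
  4 → USB stick 4  [load 35/37]
  4 → USB stick 5 (new)  [load 4/37]
5 USB sticks opened.

5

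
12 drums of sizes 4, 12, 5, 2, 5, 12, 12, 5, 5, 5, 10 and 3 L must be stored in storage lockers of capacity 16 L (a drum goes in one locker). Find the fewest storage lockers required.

Total = 12 + 12 + 12 + 10 + 5 + 5 + 5 + 5 + 5 + 4 + 3 + 2 = 80 L.
Lower bound: ⌈80/16⌉ = 5 storage lockers.
A packing using 6 storage lockers:
  locker 1: 12 + 4 = 16
  locker 2: 12 + 3 = 15
  locker 3: 12 + 2 = 14
  locker 4: 10 + 5 = 15
  locker 5: 5 + 5 + 5 = 15
  locker 6: 5 = 5
No arrangement into 5 storage lockers stays within capacity, so 6 is optimal.

6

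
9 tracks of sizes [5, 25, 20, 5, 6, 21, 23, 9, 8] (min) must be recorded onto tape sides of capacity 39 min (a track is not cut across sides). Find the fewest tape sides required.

4

Total = 25 + 23 + 21 + 20 + 9 + 8 + 6 + 5 + 5 = 122 min.
Lower bound: ⌈122/39⌉ = 4 tape sides.
A packing using 4 tape sides:
  side 1: 25 + 9 + 5 = 39
  side 2: 23 + 8 + 6 = 37
  side 3: 21 + 5 = 26
  side 4: 20 = 20
This matches the lower bound, so 4 is optimal.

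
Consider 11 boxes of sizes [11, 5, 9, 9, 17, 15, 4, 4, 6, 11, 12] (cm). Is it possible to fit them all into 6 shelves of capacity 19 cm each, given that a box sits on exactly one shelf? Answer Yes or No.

Yes

A valid assignment using 6 shelves:
  shelf 1: 17 = 17
  shelf 2: 15 + 4 = 19
  shelf 3: 12 + 6 = 18
  shelf 4: 11 + 5 = 16
  shelf 5: 11 + 4 = 15
  shelf 6: 9 + 9 = 18
Every load is within 19 cm, so 6 shelves suffice.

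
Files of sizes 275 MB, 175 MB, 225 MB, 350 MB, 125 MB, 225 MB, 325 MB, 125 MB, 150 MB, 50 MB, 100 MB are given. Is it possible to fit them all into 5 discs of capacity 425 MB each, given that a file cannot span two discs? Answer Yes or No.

No

Total = 2125 MB; ⌈2125/425⌉ = 5.
The bound of 5 does not rule out 5, but exhaustive search shows no assignment into 5 discs of capacity 425 MB exists — the minimum is 6.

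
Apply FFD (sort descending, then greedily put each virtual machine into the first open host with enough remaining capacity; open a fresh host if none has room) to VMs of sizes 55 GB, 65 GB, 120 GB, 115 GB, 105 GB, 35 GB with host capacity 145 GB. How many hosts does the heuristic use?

Sorted descending: 120, 115, 105, 65, 55, 35.
  120 → host 1 (new)  [load 120/145]
  115 → host 2 (new)  [load 115/145]
  105 → host 3 (new)  [load 105/145]
  65 → host 4 (new)  [load 65/145]
  55 → host 4  [load 120/145]
  35 → host 3  [load 140/145]
4 hosts opened.

4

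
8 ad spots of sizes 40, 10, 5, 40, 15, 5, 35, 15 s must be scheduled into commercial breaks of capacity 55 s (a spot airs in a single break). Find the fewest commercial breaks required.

Total = 40 + 40 + 35 + 15 + 15 + 10 + 5 + 5 = 165 s.
Lower bound: ⌈165/55⌉ = 3 commercial breaks.
A packing using 3 commercial breaks:
  break 1: 40 + 15 = 55
  break 2: 40 + 15 = 55
  break 3: 35 + 10 + 5 + 5 = 55
This matches the lower bound, so 3 is optimal.

3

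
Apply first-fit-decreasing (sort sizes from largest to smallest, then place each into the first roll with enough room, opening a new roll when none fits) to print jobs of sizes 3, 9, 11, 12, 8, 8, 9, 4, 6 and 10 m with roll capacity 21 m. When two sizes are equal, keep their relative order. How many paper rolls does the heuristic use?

Sorted descending: 12, 11, 10, 9, 9, 8, 8, 6, 4, 3.
  12 → roll 1 (new)  [load 12/21]
  11 → roll 2 (new)  [load 11/21]
  10 → roll 2  [load 21/21]
  9 → roll 1  [load 21/21]
  9 → roll 3 (new)  [load 9/21]
  8 → roll 3  [load 17/21]
  8 → roll 4 (new)  [load 8/21]
  6 → roll 4  [load 14/21]
  4 → roll 3  [load 21/21]
  3 → roll 4  [load 17/21]
4 paper rolls opened.

4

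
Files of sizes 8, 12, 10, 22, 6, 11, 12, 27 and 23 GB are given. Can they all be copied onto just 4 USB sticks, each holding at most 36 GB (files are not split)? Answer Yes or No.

A valid assignment using 4 USB sticks:
  USB stick 1: 27 + 8 = 35
  USB stick 2: 23 + 12 = 35
  USB stick 3: 22 + 12 = 34
  USB stick 4: 11 + 10 + 6 = 27
Every load is within 36 GB, so 4 USB sticks suffice.

Yes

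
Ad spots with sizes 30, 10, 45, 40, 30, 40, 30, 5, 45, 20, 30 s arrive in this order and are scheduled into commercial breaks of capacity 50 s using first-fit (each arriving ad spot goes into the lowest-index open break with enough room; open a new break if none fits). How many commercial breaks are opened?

  30 → break 1 (new)  [load 30/50]
  10 → break 1  [load 40/50]
  45 → break 2 (new)  [load 45/50]
  40 → break 3 (new)  [load 40/50]
  30 → break 4 (new)  [load 30/50]
  40 → break 5 (new)  [load 40/50]
  30 → break 6 (new)  [load 30/50]
  5 → break 1  [load 45/50]
  45 → break 7 (new)  [load 45/50]
  20 → break 4  [load 50/50]
  30 → break 8 (new)  [load 30/50]
8 commercial breaks opened.

8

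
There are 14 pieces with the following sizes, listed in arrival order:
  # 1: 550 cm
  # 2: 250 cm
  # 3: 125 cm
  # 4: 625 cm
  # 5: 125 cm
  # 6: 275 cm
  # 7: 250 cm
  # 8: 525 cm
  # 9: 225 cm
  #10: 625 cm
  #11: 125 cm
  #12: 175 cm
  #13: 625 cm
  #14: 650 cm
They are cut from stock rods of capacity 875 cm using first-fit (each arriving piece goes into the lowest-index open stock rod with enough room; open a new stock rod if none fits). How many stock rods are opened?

7

  550 → stock rod 1 (new)  [load 550/875]
  250 → stock rod 1  [load 800/875]
  125 → stock rod 2 (new)  [load 125/875]
  625 → stock rod 2  [load 750/875]
  125 → stock rod 2  [load 875/875]
  275 → stock rod 3 (new)  [load 275/875]
  250 → stock rod 3  [load 525/875]
  525 → stock rod 4 (new)  [load 525/875]
  225 → stock rod 3  [load 750/875]
  625 → stock rod 5 (new)  [load 625/875]
  125 → stock rod 3  [load 875/875]
  175 → stock rod 4  [load 700/875]
  625 → stock rod 6 (new)  [load 625/875]
  650 → stock rod 7 (new)  [load 650/875]
7 stock rods opened.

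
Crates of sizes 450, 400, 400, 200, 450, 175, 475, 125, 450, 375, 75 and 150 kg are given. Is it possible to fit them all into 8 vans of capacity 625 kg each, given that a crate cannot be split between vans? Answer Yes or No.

Yes

A valid assignment using 7 vans:
  van 1: 475 + 150 = 625
  van 2: 450 + 175 = 625
  van 3: 450 + 125 = 575
  van 4: 450 + 75 = 525
  van 5: 400 + 200 = 600
  van 6: 400 = 400
  van 7: 375 = 375
That uses only 7 ≤ 8, so 8 vans are enough.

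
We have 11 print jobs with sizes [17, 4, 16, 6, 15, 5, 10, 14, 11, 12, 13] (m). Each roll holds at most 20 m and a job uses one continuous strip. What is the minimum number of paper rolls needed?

Total = 17 + 16 + 15 + 14 + 13 + 12 + 11 + 10 + 6 + 5 + 4 = 123 m.
Lower bound: ⌈123/20⌉ = 7 paper rolls.
A packing using 8 paper rolls:
  roll 1: 17 = 17
  roll 2: 16 + 4 = 20
  roll 3: 15 + 5 = 20
  roll 4: 14 + 6 = 20
  roll 5: 13 = 13
  roll 6: 12 = 12
  roll 7: 11 = 11
  roll 8: 10 = 10
No arrangement into 7 paper rolls stays within capacity, so 8 is optimal.

8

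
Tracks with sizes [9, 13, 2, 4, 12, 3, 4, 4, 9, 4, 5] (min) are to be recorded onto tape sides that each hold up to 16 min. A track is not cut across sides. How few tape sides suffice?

Total = 13 + 12 + 9 + 9 + 5 + 4 + 4 + 4 + 4 + 3 + 2 = 69 min.
Lower bound: ⌈69/16⌉ = 5 tape sides.
A packing using 5 tape sides:
  side 1: 13 + 3 = 16
  side 2: 12 + 4 = 16
  side 3: 9 + 5 + 2 = 16
  side 4: 9 + 4 = 13
  side 5: 4 + 4 = 8
This matches the lower bound, so 5 is optimal.

5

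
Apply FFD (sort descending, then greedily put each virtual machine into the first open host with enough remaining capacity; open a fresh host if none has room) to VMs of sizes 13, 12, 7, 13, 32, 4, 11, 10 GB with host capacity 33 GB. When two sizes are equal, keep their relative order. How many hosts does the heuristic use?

4

Sorted descending: 32, 13, 13, 12, 11, 10, 7, 4.
  32 → host 1 (new)  [load 32/33]
  13 → host 2 (new)  [load 13/33]
  13 → host 2  [load 26/33]
  12 → host 3 (new)  [load 12/33]
  11 → host 3  [load 23/33]
  10 → host 3  [load 33/33]
  7 → host 2  [load 33/33]
  4 → host 4 (new)  [load 4/33]
4 hosts opened.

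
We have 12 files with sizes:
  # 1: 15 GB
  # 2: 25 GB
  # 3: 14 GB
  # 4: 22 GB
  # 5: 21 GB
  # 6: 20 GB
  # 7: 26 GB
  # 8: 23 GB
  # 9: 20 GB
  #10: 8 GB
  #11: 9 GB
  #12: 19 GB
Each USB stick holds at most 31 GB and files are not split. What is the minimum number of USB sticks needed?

Total = 26 + 25 + 23 + 22 + 21 + 20 + 20 + 19 + 15 + 14 + 9 + 8 = 222 GB.
Lower bound: ⌈222/31⌉ = 8 USB sticks.
A packing using 9 USB sticks:
  USB stick 1: 26 = 26
  USB stick 2: 25 = 25
  USB stick 3: 23 + 8 = 31
  USB stick 4: 22 + 9 = 31
  USB stick 5: 21 = 21
  USB stick 6: 20 = 20
  USB stick 7: 20 = 20
  USB stick 8: 19 = 19
  USB stick 9: 15 + 14 = 29
No arrangement into 8 USB sticks stays within capacity, so 9 is optimal.

9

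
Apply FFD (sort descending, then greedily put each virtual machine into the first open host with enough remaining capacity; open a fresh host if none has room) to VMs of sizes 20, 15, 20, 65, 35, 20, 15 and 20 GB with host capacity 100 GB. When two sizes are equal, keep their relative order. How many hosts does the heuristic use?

Sorted descending: 65, 35, 20, 20, 20, 20, 15, 15.
  65 → host 1 (new)  [load 65/100]
  35 → host 1  [load 100/100]
  20 → host 2 (new)  [load 20/100]
  20 → host 2  [load 40/100]
  20 → host 2  [load 60/100]
  20 → host 2  [load 80/100]
  15 → host 2  [load 95/100]
  15 → host 3 (new)  [load 15/100]
3 hosts opened.

3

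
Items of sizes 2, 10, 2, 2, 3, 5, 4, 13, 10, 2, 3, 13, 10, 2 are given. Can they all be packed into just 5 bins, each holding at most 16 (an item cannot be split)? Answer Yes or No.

Total = 81; ⌈81/16⌉ = 6.
At least 6 bins are required, but only 5 are allowed.

No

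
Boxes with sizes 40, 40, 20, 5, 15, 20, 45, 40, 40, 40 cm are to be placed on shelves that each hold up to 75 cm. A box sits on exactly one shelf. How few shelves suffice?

Total = 45 + 40 + 40 + 40 + 40 + 40 + 20 + 20 + 15 + 5 = 305 cm.
Lower bound: ⌈305/75⌉ = 5 shelves.
Also, 6 boxes each exceed 75/2 cm, and no two of those can share a shelf, so at least 6 shelves are needed.
A packing using 6 shelves:
  shelf 1: 45 + 20 + 5 = 70
  shelf 2: 40 + 20 + 15 = 75
  shelf 3: 40 = 40
  shelf 4: 40 = 40
  shelf 5: 40 = 40
  shelf 6: 40 = 40
This matches the lower bound, so 6 is optimal.

6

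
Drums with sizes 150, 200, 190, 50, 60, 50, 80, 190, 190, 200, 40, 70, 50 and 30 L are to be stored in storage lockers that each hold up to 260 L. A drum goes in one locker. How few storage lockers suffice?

Total = 200 + 200 + 190 + 190 + 190 + 150 + 80 + 70 + 60 + 50 + 50 + 50 + 40 + 30 = 1550 L.
Lower bound: ⌈1550/260⌉ = 6 storage lockers.
A packing using 7 storage lockers:
  locker 1: 200 + 60 = 260
  locker 2: 200 + 50 = 250
  locker 3: 190 + 70 = 260
  locker 4: 190 + 50 = 240
  locker 5: 190 + 50 = 240
  locker 6: 150 + 80 + 30 = 260
  locker 7: 40 = 40
No arrangement into 6 storage lockers stays within capacity, so 7 is optimal.

7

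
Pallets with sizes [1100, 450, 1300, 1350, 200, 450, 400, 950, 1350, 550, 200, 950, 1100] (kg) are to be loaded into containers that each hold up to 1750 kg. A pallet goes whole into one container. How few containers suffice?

7

Total = 1350 + 1350 + 1300 + 1100 + 1100 + 950 + 950 + 550 + 450 + 450 + 400 + 200 + 200 = 10350 kg.
Lower bound: ⌈10350/1750⌉ = 6 containers.
Also, 7 pallets each exceed 875 kg, and no two of those can share a container, so at least 7 containers are needed.
A packing using 7 containers:
  container 1: 1350 + 400 = 1750
  container 2: 1350 + 200 + 200 = 1750
  container 3: 1300 + 450 = 1750
  container 4: 1100 + 550 = 1650
  container 5: 1100 + 450 = 1550
  container 6: 950 = 950
  container 7: 950 = 950
This matches the lower bound, so 7 is optimal.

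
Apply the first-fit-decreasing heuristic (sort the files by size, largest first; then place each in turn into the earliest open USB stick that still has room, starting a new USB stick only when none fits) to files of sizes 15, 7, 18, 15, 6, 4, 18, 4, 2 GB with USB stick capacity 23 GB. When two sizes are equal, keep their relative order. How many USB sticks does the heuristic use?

4

Sorted descending: 18, 18, 15, 15, 7, 6, 4, 4, 2.
  18 → USB stick 1 (new)  [load 18/23]
  18 → USB stick 2 (new)  [load 18/23]
  15 → USB stick 3 (new)  [load 15/23]
  15 → USB stick 4 (new)  [load 15/23]
  7 → USB stick 3  [load 22/23]
  6 → USB stick 4  [load 21/23]
  4 → USB stick 1  [load 22/23]
  4 → USB stick 2  [load 22/23]
  2 → USB stick 4  [load 23/23]
4 USB sticks opened.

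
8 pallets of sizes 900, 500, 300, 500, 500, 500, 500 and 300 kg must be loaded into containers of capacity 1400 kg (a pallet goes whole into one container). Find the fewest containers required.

3

Total = 900 + 500 + 500 + 500 + 500 + 500 + 300 + 300 = 4000 kg.
Lower bound: ⌈4000/1400⌉ = 3 containers.
A packing using 3 containers:
  container 1: 900 + 500 = 1400
  container 2: 500 + 500 + 300 = 1300
  container 3: 500 + 500 + 300 = 1300
This matches the lower bound, so 3 is optimal.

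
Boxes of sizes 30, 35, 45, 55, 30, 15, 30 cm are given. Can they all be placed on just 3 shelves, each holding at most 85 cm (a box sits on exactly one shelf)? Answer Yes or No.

A valid assignment using 3 shelves:
  shelf 1: 55 + 30 = 85
  shelf 2: 45 + 35 = 80
  shelf 3: 30 + 30 + 15 = 75
Every load is within 85 cm, so 3 shelves suffice.

Yes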